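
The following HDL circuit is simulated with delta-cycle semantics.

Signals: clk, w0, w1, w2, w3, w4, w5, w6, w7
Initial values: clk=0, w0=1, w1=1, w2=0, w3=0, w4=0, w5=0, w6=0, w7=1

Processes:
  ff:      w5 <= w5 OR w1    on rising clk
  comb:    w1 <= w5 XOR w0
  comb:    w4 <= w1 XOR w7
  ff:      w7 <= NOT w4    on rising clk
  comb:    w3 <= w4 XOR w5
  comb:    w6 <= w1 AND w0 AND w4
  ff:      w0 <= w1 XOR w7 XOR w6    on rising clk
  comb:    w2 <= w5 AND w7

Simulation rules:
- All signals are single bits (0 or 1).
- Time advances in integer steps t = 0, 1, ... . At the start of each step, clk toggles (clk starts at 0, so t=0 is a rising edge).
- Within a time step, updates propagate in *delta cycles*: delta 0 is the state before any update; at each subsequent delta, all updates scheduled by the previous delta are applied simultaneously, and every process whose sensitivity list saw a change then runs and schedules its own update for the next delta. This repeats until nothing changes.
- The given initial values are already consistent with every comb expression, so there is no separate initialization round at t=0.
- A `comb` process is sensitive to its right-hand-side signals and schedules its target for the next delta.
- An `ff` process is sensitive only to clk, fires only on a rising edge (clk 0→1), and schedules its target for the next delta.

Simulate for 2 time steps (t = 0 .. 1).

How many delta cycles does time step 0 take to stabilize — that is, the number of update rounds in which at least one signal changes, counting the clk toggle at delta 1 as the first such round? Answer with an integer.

t=0 Δ0: w0=1 w5=0 w4=0 w2=0 w3=0 w7=1 w6=0 w1=1 clk=0
  Δ1: clk:0→1
  Δ2: w0:1→0, w5:0→1
  Δ3: w2:0→1, w3:0→1
  (3Δ to stable)
t=1 Δ0: w0=0 w5=1 w4=0 w2=1 w3=1 w7=1 w6=0 w1=1 clk=1
  Δ1: clk:1→0
  (1Δ to stable)

3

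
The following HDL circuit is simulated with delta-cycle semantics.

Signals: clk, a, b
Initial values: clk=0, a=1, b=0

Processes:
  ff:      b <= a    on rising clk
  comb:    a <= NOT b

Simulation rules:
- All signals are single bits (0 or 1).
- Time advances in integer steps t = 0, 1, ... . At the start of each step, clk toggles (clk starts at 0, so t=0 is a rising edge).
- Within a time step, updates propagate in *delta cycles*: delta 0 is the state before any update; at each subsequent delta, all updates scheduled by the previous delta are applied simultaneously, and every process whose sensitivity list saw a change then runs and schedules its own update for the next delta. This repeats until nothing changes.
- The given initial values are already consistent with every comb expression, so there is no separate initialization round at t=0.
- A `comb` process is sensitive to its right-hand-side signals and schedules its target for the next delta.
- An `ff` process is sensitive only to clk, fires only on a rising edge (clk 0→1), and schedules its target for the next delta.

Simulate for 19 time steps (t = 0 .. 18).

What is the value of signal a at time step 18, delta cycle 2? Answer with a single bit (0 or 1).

0

t0.Δ0 b=0 clk=0 a=1
t0.Δ1 b=0 clk=1 a=1
t0.Δ2 b=1 clk=1 a=1
t0.Δ3 b=1 clk=1 a=0
t1.Δ0 b=1 clk=1 a=0
t1.Δ1 b=1 clk=0 a=0
t2.Δ0 b=1 clk=0 a=0
t2.Δ1 b=1 clk=1 a=0
t2.Δ2 b=0 clk=1 a=0
t2.Δ3 b=0 clk=1 a=1
t3.Δ0 b=0 clk=1 a=1
t3.Δ1 b=0 clk=0 a=1
t4.Δ0 b=0 clk=0 a=1
t4.Δ1 b=0 clk=1 a=1
t4.Δ2 b=1 clk=1 a=1
t4.Δ3 b=1 clk=1 a=0
t5.Δ0 b=1 clk=1 a=0
t5.Δ1 b=1 clk=0 a=0
t6.Δ0 b=1 clk=0 a=0
t6.Δ1 b=1 clk=1 a=0
t6.Δ2 b=0 clk=1 a=0
t6.Δ3 b=0 clk=1 a=1
t7.Δ0 b=0 clk=1 a=1
t7.Δ1 b=0 clk=0 a=1
t8.Δ0 b=0 clk=0 a=1
t8.Δ1 b=0 clk=1 a=1
t8.Δ2 b=1 clk=1 a=1
t8.Δ3 b=1 clk=1 a=0
t9.Δ0 b=1 clk=1 a=0
t9.Δ1 b=1 clk=0 a=0
t10.Δ0 b=1 clk=0 a=0
t10.Δ1 b=1 clk=1 a=0
t10.Δ2 b=0 clk=1 a=0
t10.Δ3 b=0 clk=1 a=1
t11.Δ0 b=0 clk=1 a=1
t11.Δ1 b=0 clk=0 a=1
t12.Δ0 b=0 clk=0 a=1
t12.Δ1 b=0 clk=1 a=1
t12.Δ2 b=1 clk=1 a=1
t12.Δ3 b=1 clk=1 a=0
t13.Δ0 b=1 clk=1 a=0
t13.Δ1 b=1 clk=0 a=0
t14.Δ0 b=1 clk=0 a=0
t14.Δ1 b=1 clk=1 a=0
t14.Δ2 b=0 clk=1 a=0
t14.Δ3 b=0 clk=1 a=1
t15.Δ0 b=0 clk=1 a=1
t15.Δ1 b=0 clk=0 a=1
t16.Δ0 b=0 clk=0 a=1
t16.Δ1 b=0 clk=1 a=1
t16.Δ2 b=1 clk=1 a=1
t16.Δ3 b=1 clk=1 a=0
t17.Δ0 b=1 clk=1 a=0
t17.Δ1 b=1 clk=0 a=0
t18.Δ0 b=1 clk=0 a=0
t18.Δ1 b=1 clk=1 a=0
t18.Δ2 b=0 clk=1 a=0
t18.Δ3 b=0 clk=1 a=1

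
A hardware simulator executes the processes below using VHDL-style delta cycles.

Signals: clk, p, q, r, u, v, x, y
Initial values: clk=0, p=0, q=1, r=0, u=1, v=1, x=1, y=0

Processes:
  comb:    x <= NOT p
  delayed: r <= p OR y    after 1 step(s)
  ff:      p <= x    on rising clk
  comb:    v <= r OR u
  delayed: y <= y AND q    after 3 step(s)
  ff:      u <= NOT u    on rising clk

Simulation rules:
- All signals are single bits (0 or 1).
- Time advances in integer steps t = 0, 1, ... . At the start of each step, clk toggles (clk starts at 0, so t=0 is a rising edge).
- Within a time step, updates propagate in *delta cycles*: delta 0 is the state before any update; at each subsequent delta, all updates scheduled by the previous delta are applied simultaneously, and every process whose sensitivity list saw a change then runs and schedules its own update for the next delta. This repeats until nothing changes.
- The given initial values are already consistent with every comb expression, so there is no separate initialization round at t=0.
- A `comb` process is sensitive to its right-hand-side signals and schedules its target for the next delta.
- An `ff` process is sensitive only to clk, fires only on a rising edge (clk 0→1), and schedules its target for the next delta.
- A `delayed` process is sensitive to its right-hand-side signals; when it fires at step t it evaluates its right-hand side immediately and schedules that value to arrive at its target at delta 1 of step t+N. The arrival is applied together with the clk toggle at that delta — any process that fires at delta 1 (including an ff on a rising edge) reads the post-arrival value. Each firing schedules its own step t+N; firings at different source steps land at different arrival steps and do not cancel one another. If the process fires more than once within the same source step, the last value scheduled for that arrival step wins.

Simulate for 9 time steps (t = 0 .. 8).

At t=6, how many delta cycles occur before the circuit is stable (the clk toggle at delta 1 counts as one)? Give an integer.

t=0 Δ0: p=0 clk=0 x=1 y=0 r=0 v=1 q=1 u=1
  Δ1: clk:0→1
  Δ2: p:0→1, u:1→0
  Δ3: x:1→0, v:1→0
  (3Δ to stable)
t=1 Δ0: p=1 clk=1 x=0 y=0 r=0 v=0 q=1 u=0
  Δ1: clk:1→0, r:0→1
  Δ2: v:0→1
  (2Δ to stable)
t=2 Δ0: p=1 clk=0 x=0 y=0 r=1 v=1 q=1 u=0
  Δ1: clk:0→1
  Δ2: p:1→0, u:0→1
  Δ3: x:0→1
  (3Δ to stable)
t=3 Δ0: p=0 clk=1 x=1 y=0 r=1 v=1 q=1 u=1
  Δ1: clk:1→0, r:1→0
  (1Δ to stable)
t=4 Δ0: p=0 clk=0 x=1 y=0 r=0 v=1 q=1 u=1
  Δ1: clk:0→1
  Δ2: p:0→1, u:1→0
  Δ3: x:1→0, v:1→0
  (3Δ to stable)
t=5 Δ0: p=1 clk=1 x=0 y=0 r=0 v=0 q=1 u=0
  Δ1: clk:1→0, r:0→1
  Δ2: v:0→1
  (2Δ to stable)
t=6 Δ0: p=1 clk=0 x=0 y=0 r=1 v=1 q=1 u=0
  Δ1: clk:0→1
  Δ2: p:1→0, u:0→1
  Δ3: x:0→1
  (3Δ to stable)
t=7 Δ0: p=0 clk=1 x=1 y=0 r=1 v=1 q=1 u=1
  Δ1: clk:1→0, r:1→0
  (1Δ to stable)
t=8 Δ0: p=0 clk=0 x=1 y=0 r=0 v=1 q=1 u=1
  Δ1: clk:0→1
  Δ2: p:0→1, u:1→0
  Δ3: x:1→0, v:1→0
  (3Δ to stable)

3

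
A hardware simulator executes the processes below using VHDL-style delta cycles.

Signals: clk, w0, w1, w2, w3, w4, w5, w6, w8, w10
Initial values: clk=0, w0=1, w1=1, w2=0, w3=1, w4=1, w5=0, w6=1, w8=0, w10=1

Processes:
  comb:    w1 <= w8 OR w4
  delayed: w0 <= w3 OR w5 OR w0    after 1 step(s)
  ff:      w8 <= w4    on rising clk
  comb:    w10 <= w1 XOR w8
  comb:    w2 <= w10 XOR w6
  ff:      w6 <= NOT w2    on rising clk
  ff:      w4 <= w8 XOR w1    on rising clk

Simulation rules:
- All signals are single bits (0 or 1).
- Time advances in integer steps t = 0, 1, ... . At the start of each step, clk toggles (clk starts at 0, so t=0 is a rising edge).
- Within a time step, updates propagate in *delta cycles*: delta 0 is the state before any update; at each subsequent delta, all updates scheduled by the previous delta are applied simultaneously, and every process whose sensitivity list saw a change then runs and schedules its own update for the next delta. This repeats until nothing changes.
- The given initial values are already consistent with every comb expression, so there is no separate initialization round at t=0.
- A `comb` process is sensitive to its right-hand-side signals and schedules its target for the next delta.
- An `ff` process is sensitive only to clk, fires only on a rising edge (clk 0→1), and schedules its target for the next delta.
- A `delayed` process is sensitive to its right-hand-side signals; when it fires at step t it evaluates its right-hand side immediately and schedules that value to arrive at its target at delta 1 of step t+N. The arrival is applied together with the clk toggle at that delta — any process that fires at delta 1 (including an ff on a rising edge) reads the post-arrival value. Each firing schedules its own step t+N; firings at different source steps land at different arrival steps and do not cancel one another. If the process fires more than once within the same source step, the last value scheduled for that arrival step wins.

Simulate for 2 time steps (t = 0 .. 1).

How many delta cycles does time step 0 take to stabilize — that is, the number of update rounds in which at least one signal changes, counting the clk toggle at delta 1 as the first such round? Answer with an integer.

4

t0.Δ0 w4=1 w3=1 w5=0 w6=1 w2=0 w0=1 w10=1 w8=0 w1=1 clk=0
t0.Δ1 w4=1 w3=1 w5=0 w6=1 w2=0 w0=1 w10=1 w8=0 w1=1 clk=1
t0.Δ2 w4=1 w3=1 w5=0 w6=1 w2=0 w0=1 w10=1 w8=1 w1=1 clk=1
t0.Δ3 w4=1 w3=1 w5=0 w6=1 w2=0 w0=1 w10=0 w8=1 w1=1 clk=1
t0.Δ4 w4=1 w3=1 w5=0 w6=1 w2=1 w0=1 w10=0 w8=1 w1=1 clk=1
t1.Δ0 w4=1 w3=1 w5=0 w6=1 w2=1 w0=1 w10=0 w8=1 w1=1 clk=1
t1.Δ1 w4=1 w3=1 w5=0 w6=1 w2=1 w0=1 w10=0 w8=1 w1=1 clk=0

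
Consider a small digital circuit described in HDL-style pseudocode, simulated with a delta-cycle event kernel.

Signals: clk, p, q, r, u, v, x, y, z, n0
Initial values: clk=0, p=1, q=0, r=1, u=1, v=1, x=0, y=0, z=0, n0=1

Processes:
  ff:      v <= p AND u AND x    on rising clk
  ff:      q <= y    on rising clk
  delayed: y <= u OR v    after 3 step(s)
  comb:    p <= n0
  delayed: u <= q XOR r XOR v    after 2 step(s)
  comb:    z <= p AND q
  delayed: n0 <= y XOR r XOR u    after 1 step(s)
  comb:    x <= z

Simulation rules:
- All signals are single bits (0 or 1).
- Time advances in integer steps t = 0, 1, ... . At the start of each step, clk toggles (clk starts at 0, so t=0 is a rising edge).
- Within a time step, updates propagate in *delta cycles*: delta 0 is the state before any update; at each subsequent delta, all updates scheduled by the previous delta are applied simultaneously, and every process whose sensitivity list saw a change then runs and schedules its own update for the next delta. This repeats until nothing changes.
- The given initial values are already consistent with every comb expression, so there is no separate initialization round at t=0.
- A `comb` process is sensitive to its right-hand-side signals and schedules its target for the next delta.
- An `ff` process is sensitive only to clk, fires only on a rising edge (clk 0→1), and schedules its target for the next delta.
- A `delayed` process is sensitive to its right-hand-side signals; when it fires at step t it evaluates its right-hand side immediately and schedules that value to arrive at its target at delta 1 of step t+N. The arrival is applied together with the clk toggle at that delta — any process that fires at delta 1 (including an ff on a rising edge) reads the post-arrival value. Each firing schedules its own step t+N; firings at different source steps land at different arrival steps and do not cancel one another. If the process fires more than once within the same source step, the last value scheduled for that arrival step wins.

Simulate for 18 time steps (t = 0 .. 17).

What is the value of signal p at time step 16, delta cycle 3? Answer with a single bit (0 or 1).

[bits: x,y,v,r,clk,z,p,n0,u,q]
t=0: Δ0=0011001110 Δ1=0011101110 Δ2=0001101110 | 2Δ
t=1: Δ0=0001101110 Δ1=0001001110 | 1Δ
t=2: Δ0=0001001110 Δ1=0001101110 | 1Δ
t=3: Δ0=0001101110 Δ1=0101001110 | 1Δ
t=4: Δ0=0101001110 Δ1=0101101110 Δ2=0101101111 Δ3=0101111111 Δ4=1101111111 | 4Δ
t=5: Δ0=1101111111 Δ1=1101011111 | 1Δ
t=6: Δ0=1101011111 Δ1=1101111101 | 1Δ
t=7: Δ0=1101111101 Δ1=1101011001 Δ2=1101010001 Δ3=1101000001 Δ4=0101000001 | 4Δ
t=8: Δ0=0101000001 Δ1=0101100001 | 1Δ
t=9: Δ0=0101100001 Δ1=0001000001 | 1Δ
t=10: Δ0=0001000001 Δ1=0001100101 Δ2=0001101100 | 2Δ
t=11: Δ0=0001101100 Δ1=0001001100 | 1Δ
t=12: Δ0=0001001100 Δ1=0001101110 | 1Δ
t=13: Δ0=0001101110 Δ1=0001001010 Δ2=0001000010 | 2Δ
t=14: Δ0=0001000010 Δ1=0001100010 | 1Δ
t=15: Δ0=0001100010 Δ1=0101000010 | 1Δ
t=16: Δ0=0101000010 Δ1=0101100110 Δ2=0101101111 Δ3=0101111111 Δ4=1101111111 | 4Δ
t=17: Δ0=1101111111 Δ1=1101011111 | 1Δ

1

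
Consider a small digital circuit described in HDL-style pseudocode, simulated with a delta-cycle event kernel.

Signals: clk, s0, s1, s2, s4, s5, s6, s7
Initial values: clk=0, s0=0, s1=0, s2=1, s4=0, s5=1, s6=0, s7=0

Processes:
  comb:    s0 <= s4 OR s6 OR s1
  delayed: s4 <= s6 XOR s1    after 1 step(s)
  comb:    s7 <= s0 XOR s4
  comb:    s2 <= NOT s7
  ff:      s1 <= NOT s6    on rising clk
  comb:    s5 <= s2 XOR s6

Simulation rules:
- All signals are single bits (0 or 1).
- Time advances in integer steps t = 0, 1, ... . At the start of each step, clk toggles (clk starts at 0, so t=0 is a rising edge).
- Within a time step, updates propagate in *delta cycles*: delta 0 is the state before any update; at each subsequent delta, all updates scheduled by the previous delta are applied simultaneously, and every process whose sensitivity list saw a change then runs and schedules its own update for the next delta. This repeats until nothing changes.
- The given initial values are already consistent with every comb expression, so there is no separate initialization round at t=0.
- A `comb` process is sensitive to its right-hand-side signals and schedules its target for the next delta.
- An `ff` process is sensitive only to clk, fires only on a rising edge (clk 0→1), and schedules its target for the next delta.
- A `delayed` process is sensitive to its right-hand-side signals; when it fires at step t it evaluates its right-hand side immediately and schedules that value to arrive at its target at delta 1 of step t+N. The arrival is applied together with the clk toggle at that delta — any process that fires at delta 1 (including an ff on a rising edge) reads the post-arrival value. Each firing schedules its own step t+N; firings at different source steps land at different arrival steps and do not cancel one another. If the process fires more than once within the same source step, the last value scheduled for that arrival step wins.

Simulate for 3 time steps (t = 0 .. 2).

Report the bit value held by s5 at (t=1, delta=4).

1

t0.Δ0 s5=1 s7=0 s0=0 s6=0 s2=1 s4=0 s1=0 clk=0
t0.Δ1 s5=1 s7=0 s0=0 s6=0 s2=1 s4=0 s1=0 clk=1
t0.Δ2 s5=1 s7=0 s0=0 s6=0 s2=1 s4=0 s1=1 clk=1
t0.Δ3 s5=1 s7=0 s0=1 s6=0 s2=1 s4=0 s1=1 clk=1
t0.Δ4 s5=1 s7=1 s0=1 s6=0 s2=1 s4=0 s1=1 clk=1
t0.Δ5 s5=1 s7=1 s0=1 s6=0 s2=0 s4=0 s1=1 clk=1
t0.Δ6 s5=0 s7=1 s0=1 s6=0 s2=0 s4=0 s1=1 clk=1
t1.Δ0 s5=0 s7=1 s0=1 s6=0 s2=0 s4=0 s1=1 clk=1
t1.Δ1 s5=0 s7=1 s0=1 s6=0 s2=0 s4=1 s1=1 clk=0
t1.Δ2 s5=0 s7=0 s0=1 s6=0 s2=0 s4=1 s1=1 clk=0
t1.Δ3 s5=0 s7=0 s0=1 s6=0 s2=1 s4=1 s1=1 clk=0
t1.Δ4 s5=1 s7=0 s0=1 s6=0 s2=1 s4=1 s1=1 clk=0
t2.Δ0 s5=1 s7=0 s0=1 s6=0 s2=1 s4=1 s1=1 clk=0
t2.Δ1 s5=1 s7=0 s0=1 s6=0 s2=1 s4=1 s1=1 clk=1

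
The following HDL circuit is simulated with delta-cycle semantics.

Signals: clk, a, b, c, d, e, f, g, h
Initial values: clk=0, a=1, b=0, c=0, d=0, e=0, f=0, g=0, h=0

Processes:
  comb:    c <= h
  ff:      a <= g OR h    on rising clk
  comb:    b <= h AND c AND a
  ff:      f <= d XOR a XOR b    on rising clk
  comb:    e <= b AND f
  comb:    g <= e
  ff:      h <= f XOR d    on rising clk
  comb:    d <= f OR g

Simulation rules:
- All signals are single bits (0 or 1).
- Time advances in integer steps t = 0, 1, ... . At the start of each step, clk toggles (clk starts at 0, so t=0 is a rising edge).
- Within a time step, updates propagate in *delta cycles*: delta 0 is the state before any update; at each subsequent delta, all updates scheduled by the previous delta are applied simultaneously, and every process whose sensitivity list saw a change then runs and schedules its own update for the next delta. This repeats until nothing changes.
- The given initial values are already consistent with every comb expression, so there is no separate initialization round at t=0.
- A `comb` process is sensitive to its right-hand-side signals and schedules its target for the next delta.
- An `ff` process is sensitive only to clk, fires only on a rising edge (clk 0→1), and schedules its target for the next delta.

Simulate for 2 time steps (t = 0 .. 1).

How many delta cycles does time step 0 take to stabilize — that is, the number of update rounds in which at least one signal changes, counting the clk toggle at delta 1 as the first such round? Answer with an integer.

[bits: clk,f,c,g,d,a,e,h,b]
t=0: Δ0=000001000 Δ1=100001000 Δ2=110000000 Δ3=110010000 | 3Δ
t=1: Δ0=110010000 Δ1=010010000 | 1Δ

3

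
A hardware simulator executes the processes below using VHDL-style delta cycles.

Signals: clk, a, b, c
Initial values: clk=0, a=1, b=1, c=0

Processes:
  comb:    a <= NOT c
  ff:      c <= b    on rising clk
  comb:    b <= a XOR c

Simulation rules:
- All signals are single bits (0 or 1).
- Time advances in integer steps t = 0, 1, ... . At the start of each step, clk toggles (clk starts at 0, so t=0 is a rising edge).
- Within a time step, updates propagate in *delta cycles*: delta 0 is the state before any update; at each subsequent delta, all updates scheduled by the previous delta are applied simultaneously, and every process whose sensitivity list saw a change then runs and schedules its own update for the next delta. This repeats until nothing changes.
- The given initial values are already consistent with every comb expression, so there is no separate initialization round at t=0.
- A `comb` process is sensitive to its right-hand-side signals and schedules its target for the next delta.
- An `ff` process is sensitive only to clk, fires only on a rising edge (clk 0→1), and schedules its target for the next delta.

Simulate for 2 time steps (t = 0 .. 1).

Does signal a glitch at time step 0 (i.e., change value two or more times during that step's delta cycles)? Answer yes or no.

t=0 Δ0: clk=0 a=1 c=0 b=1
  Δ1: clk:0→1
  Δ2: c:0→1
  Δ3: a:1→0, b:1→0
  Δ4: b:0→1
  (4Δ to stable)
t=1 Δ0: clk=1 a=0 c=1 b=1
  Δ1: clk:1→0
  (1Δ to stable)

no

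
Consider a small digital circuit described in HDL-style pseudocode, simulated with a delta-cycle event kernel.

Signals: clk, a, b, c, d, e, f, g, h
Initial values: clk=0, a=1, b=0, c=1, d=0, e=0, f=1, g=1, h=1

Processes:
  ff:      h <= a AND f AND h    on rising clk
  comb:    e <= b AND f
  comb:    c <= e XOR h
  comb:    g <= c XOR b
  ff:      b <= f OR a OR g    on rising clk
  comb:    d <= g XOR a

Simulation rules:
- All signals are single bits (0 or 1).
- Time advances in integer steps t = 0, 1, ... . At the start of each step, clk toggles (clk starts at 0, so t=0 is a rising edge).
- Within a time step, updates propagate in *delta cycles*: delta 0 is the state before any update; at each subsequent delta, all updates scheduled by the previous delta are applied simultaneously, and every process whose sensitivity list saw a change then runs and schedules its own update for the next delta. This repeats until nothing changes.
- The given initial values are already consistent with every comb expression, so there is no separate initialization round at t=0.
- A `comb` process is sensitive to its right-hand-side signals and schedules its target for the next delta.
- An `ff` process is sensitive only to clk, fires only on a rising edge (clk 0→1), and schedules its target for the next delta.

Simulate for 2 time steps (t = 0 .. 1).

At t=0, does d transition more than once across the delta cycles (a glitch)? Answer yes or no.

yes

[bits: c,g,e,a,d,b,clk,f,h]
t=0: Δ0=110100011 Δ1=110100111 Δ2=110101111 Δ3=101101111 Δ4=001111111 Δ5=011111111 Δ6=011101111 | 6Δ
t=1: Δ0=011101111 Δ1=011101011 | 1Δ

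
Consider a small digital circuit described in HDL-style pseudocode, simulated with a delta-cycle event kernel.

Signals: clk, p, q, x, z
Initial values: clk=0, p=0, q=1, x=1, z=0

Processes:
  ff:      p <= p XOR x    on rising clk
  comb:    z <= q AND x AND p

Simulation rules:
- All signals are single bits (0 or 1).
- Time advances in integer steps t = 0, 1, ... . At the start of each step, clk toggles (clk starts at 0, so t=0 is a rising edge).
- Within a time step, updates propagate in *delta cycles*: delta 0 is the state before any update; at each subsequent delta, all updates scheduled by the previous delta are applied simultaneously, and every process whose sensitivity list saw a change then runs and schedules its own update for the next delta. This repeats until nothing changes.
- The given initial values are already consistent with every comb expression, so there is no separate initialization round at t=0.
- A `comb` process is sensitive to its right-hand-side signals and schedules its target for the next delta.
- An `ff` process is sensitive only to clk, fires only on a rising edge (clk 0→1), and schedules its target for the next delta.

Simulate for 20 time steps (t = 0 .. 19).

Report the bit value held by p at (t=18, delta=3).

0

t0.Δ0 p=0 clk=0 z=0 x=1 q=1
t0.Δ1 p=0 clk=1 z=0 x=1 q=1
t0.Δ2 p=1 clk=1 z=0 x=1 q=1
t0.Δ3 p=1 clk=1 z=1 x=1 q=1
t1.Δ0 p=1 clk=1 z=1 x=1 q=1
t1.Δ1 p=1 clk=0 z=1 x=1 q=1
t2.Δ0 p=1 clk=0 z=1 x=1 q=1
t2.Δ1 p=1 clk=1 z=1 x=1 q=1
t2.Δ2 p=0 clk=1 z=1 x=1 q=1
t2.Δ3 p=0 clk=1 z=0 x=1 q=1
t3.Δ0 p=0 clk=1 z=0 x=1 q=1
t3.Δ1 p=0 clk=0 z=0 x=1 q=1
t4.Δ0 p=0 clk=0 z=0 x=1 q=1
t4.Δ1 p=0 clk=1 z=0 x=1 q=1
t4.Δ2 p=1 clk=1 z=0 x=1 q=1
t4.Δ3 p=1 clk=1 z=1 x=1 q=1
t5.Δ0 p=1 clk=1 z=1 x=1 q=1
t5.Δ1 p=1 clk=0 z=1 x=1 q=1
t6.Δ0 p=1 clk=0 z=1 x=1 q=1
t6.Δ1 p=1 clk=1 z=1 x=1 q=1
t6.Δ2 p=0 clk=1 z=1 x=1 q=1
t6.Δ3 p=0 clk=1 z=0 x=1 q=1
t7.Δ0 p=0 clk=1 z=0 x=1 q=1
t7.Δ1 p=0 clk=0 z=0 x=1 q=1
t8.Δ0 p=0 clk=0 z=0 x=1 q=1
t8.Δ1 p=0 clk=1 z=0 x=1 q=1
t8.Δ2 p=1 clk=1 z=0 x=1 q=1
t8.Δ3 p=1 clk=1 z=1 x=1 q=1
t9.Δ0 p=1 clk=1 z=1 x=1 q=1
t9.Δ1 p=1 clk=0 z=1 x=1 q=1
t10.Δ0 p=1 clk=0 z=1 x=1 q=1
t10.Δ1 p=1 clk=1 z=1 x=1 q=1
t10.Δ2 p=0 clk=1 z=1 x=1 q=1
t10.Δ3 p=0 clk=1 z=0 x=1 q=1
t11.Δ0 p=0 clk=1 z=0 x=1 q=1
t11.Δ1 p=0 clk=0 z=0 x=1 q=1
t12.Δ0 p=0 clk=0 z=0 x=1 q=1
t12.Δ1 p=0 clk=1 z=0 x=1 q=1
t12.Δ2 p=1 clk=1 z=0 x=1 q=1
t12.Δ3 p=1 clk=1 z=1 x=1 q=1
t13.Δ0 p=1 clk=1 z=1 x=1 q=1
t13.Δ1 p=1 clk=0 z=1 x=1 q=1
t14.Δ0 p=1 clk=0 z=1 x=1 q=1
t14.Δ1 p=1 clk=1 z=1 x=1 q=1
t14.Δ2 p=0 clk=1 z=1 x=1 q=1
t14.Δ3 p=0 clk=1 z=0 x=1 q=1
t15.Δ0 p=0 clk=1 z=0 x=1 q=1
t15.Δ1 p=0 clk=0 z=0 x=1 q=1
t16.Δ0 p=0 clk=0 z=0 x=1 q=1
t16.Δ1 p=0 clk=1 z=0 x=1 q=1
t16.Δ2 p=1 clk=1 z=0 x=1 q=1
t16.Δ3 p=1 clk=1 z=1 x=1 q=1
t17.Δ0 p=1 clk=1 z=1 x=1 q=1
t17.Δ1 p=1 clk=0 z=1 x=1 q=1
t18.Δ0 p=1 clk=0 z=1 x=1 q=1
t18.Δ1 p=1 clk=1 z=1 x=1 q=1
t18.Δ2 p=0 clk=1 z=1 x=1 q=1
t18.Δ3 p=0 clk=1 z=0 x=1 q=1
t19.Δ0 p=0 clk=1 z=0 x=1 q=1
t19.Δ1 p=0 clk=0 z=0 x=1 q=1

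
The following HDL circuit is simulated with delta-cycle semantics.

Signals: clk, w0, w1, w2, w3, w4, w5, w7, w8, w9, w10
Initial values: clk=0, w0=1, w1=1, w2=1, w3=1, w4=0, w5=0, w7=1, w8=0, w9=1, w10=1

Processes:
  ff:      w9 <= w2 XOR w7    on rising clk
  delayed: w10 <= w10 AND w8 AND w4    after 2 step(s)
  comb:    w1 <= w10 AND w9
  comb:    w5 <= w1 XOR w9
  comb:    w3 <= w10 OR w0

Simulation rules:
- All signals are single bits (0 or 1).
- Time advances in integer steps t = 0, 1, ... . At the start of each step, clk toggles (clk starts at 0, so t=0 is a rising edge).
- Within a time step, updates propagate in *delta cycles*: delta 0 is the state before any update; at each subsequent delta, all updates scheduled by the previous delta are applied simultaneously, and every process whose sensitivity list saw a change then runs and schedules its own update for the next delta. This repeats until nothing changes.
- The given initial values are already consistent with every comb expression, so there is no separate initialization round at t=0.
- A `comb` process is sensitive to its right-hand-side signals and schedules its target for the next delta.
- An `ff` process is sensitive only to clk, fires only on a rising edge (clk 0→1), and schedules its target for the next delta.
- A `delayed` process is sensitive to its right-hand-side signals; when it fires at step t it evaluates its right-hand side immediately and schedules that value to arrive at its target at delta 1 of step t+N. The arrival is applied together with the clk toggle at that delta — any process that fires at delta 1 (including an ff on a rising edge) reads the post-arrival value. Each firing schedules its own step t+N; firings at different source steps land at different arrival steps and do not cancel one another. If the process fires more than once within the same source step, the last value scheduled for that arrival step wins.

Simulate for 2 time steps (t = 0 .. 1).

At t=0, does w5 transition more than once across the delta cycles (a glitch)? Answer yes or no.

yes

t=0 Δ0: w0=1 clk=0 w8=0 w10=1 w5=0 w1=1 w3=1 w9=1 w4=0 w2=1 w7=1
  Δ1: clk:0→1
  Δ2: w9:1→0
  Δ3: w5:0→1, w1:1→0
  Δ4: w5:1→0
  (4Δ to stable)
t=1 Δ0: w0=1 clk=1 w8=0 w10=1 w5=0 w1=0 w3=1 w9=0 w4=0 w2=1 w7=1
  Δ1: clk:1→0
  (1Δ to stable)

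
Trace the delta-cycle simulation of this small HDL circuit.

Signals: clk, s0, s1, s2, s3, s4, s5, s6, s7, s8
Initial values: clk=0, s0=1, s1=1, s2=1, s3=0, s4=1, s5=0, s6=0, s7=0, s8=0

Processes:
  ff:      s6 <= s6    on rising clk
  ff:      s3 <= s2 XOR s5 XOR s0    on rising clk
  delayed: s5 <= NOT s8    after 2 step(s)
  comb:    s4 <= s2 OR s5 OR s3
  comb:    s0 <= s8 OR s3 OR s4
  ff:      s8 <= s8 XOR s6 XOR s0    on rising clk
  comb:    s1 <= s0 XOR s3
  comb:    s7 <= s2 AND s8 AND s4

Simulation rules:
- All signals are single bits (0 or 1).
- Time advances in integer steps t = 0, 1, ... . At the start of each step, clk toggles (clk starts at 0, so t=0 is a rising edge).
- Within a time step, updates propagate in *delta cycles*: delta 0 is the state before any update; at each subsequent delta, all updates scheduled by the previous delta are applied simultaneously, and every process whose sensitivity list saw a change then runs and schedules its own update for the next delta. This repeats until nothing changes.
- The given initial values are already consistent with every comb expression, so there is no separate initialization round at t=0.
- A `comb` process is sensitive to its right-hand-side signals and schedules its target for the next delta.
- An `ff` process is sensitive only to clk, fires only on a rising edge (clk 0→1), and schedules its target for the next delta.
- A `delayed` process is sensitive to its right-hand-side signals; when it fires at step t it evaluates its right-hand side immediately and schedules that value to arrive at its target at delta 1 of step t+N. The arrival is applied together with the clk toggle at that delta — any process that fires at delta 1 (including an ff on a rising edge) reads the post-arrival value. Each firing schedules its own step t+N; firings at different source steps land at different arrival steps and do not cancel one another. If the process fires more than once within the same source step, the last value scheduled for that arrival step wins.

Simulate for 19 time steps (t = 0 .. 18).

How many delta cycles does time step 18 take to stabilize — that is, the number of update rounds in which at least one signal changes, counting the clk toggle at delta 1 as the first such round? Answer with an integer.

[bits: s0,s1,clk,s6,s4,s2,s7,s5,s3,s8]
t=0: Δ0=1100110000 Δ1=1110110000 Δ2=1110110001 Δ3=1110111001 | 3Δ
t=1: Δ0=1110111001 Δ1=1100111001 | 1Δ
t=2: Δ0=1100111001 Δ1=1110111001 Δ2=1110111000 Δ3=1110110000 | 3Δ
t=3: Δ0=1110110000 Δ1=1100110000 | 1Δ
t=4: Δ0=1100110000 Δ1=1110110100 Δ2=1110110111 Δ3=1010111111 | 3Δ
t=5: Δ0=1010111111 Δ1=1000111111 | 1Δ
t=6: Δ0=1000111111 Δ1=1010111011 Δ2=1010111000 Δ3=1110110000 | 3Δ
t=7: Δ0=1110110000 Δ1=1100110000 | 1Δ
t=8: Δ0=1100110000 Δ1=1110110100 Δ2=1110110111 Δ3=1010111111 | 3Δ
t=9: Δ0=1010111111 Δ1=1000111111 | 1Δ
t=10: Δ0=1000111111 Δ1=1010111011 Δ2=1010111000 Δ3=1110110000 | 3Δ
t=11: Δ0=1110110000 Δ1=1100110000 | 1Δ
t=12: Δ0=1100110000 Δ1=1110110100 Δ2=1110110111 Δ3=1010111111 | 3Δ
t=13: Δ0=1010111111 Δ1=1000111111 | 1Δ
t=14: Δ0=1000111111 Δ1=1010111011 Δ2=1010111000 Δ3=1110110000 | 3Δ
t=15: Δ0=1110110000 Δ1=1100110000 | 1Δ
t=16: Δ0=1100110000 Δ1=1110110100 Δ2=1110110111 Δ3=1010111111 | 3Δ
t=17: Δ0=1010111111 Δ1=1000111111 | 1Δ
t=18: Δ0=1000111111 Δ1=1010111011 Δ2=1010111000 Δ3=1110110000 | 3Δ

3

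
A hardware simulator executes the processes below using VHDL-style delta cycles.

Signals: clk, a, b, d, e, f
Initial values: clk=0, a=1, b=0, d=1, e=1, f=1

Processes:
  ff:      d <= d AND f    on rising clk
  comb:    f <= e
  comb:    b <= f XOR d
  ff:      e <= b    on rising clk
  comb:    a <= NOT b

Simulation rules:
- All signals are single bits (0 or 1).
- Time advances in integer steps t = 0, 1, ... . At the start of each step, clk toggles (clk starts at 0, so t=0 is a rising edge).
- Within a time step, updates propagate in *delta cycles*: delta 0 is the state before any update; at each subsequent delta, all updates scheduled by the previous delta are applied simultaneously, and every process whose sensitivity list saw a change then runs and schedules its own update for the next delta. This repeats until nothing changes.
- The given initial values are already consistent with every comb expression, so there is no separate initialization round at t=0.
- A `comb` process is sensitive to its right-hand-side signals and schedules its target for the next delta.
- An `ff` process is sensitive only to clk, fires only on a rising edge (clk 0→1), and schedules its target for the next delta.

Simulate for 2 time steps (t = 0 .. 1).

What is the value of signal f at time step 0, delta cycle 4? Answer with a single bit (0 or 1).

t=0 Δ0: clk=0 a=1 d=1 e=1 b=0 f=1
  Δ1: clk:0→1
  Δ2: e:1→0
  Δ3: f:1→0
  Δ4: b:0→1
  Δ5: a:1→0
  (5Δ to stable)
t=1 Δ0: clk=1 a=0 d=1 e=0 b=1 f=0
  Δ1: clk:1→0
  (1Δ to stable)

0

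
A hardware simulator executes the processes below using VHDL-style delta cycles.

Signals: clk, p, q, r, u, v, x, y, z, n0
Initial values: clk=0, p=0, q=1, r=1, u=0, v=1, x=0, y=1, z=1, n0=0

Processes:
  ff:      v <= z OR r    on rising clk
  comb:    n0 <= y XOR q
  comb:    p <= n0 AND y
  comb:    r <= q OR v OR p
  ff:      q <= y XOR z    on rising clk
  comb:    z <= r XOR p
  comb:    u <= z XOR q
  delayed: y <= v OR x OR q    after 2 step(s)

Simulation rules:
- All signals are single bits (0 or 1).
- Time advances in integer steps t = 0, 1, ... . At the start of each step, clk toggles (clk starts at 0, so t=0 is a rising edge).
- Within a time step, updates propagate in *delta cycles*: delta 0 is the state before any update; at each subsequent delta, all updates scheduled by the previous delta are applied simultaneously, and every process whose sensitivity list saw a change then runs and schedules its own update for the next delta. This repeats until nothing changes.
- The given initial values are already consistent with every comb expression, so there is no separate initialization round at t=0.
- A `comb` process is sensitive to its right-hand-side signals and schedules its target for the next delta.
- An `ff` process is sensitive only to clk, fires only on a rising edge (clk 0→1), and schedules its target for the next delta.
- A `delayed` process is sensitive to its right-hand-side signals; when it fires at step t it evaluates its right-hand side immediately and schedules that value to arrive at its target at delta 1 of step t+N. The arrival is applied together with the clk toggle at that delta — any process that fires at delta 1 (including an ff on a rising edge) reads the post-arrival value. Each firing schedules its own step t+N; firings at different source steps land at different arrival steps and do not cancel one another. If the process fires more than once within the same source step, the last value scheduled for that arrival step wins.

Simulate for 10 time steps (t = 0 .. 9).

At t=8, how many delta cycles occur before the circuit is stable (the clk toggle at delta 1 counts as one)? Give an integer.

t0.Δ0 p=0 r=1 n0=0 v=1 clk=0 z=1 q=1 u=0 y=1 x=0
t0.Δ1 p=0 r=1 n0=0 v=1 clk=1 z=1 q=1 u=0 y=1 x=0
t0.Δ2 p=0 r=1 n0=0 v=1 clk=1 z=1 q=0 u=0 y=1 x=0
t0.Δ3 p=0 r=1 n0=1 v=1 clk=1 z=1 q=0 u=1 y=1 x=0
t0.Δ4 p=1 r=1 n0=1 v=1 clk=1 z=1 q=0 u=1 y=1 x=0
t0.Δ5 p=1 r=1 n0=1 v=1 clk=1 z=0 q=0 u=1 y=1 x=0
t0.Δ6 p=1 r=1 n0=1 v=1 clk=1 z=0 q=0 u=0 y=1 x=0
t1.Δ0 p=1 r=1 n0=1 v=1 clk=1 z=0 q=0 u=0 y=1 x=0
t1.Δ1 p=1 r=1 n0=1 v=1 clk=0 z=0 q=0 u=0 y=1 x=0
t2.Δ0 p=1 r=1 n0=1 v=1 clk=0 z=0 q=0 u=0 y=1 x=0
t2.Δ1 p=1 r=1 n0=1 v=1 clk=1 z=0 q=0 u=0 y=1 x=0
t2.Δ2 p=1 r=1 n0=1 v=1 clk=1 z=0 q=1 u=0 y=1 x=0
t2.Δ3 p=1 r=1 n0=0 v=1 clk=1 z=0 q=1 u=1 y=1 x=0
t2.Δ4 p=0 r=1 n0=0 v=1 clk=1 z=0 q=1 u=1 y=1 x=0
t2.Δ5 p=0 r=1 n0=0 v=1 clk=1 z=1 q=1 u=1 y=1 x=0
t2.Δ6 p=0 r=1 n0=0 v=1 clk=1 z=1 q=1 u=0 y=1 x=0
t3.Δ0 p=0 r=1 n0=0 v=1 clk=1 z=1 q=1 u=0 y=1 x=0
t3.Δ1 p=0 r=1 n0=0 v=1 clk=0 z=1 q=1 u=0 y=1 x=0
t4.Δ0 p=0 r=1 n0=0 v=1 clk=0 z=1 q=1 u=0 y=1 x=0
t4.Δ1 p=0 r=1 n0=0 v=1 clk=1 z=1 q=1 u=0 y=1 x=0
t4.Δ2 p=0 r=1 n0=0 v=1 clk=1 z=1 q=0 u=0 y=1 x=0
t4.Δ3 p=0 r=1 n0=1 v=1 clk=1 z=1 q=0 u=1 y=1 x=0
t4.Δ4 p=1 r=1 n0=1 v=1 clk=1 z=1 q=0 u=1 y=1 x=0
t4.Δ5 p=1 r=1 n0=1 v=1 clk=1 z=0 q=0 u=1 y=1 x=0
t4.Δ6 p=1 r=1 n0=1 v=1 clk=1 z=0 q=0 u=0 y=1 x=0
t5.Δ0 p=1 r=1 n0=1 v=1 clk=1 z=0 q=0 u=0 y=1 x=0
t5.Δ1 p=1 r=1 n0=1 v=1 clk=0 z=0 q=0 u=0 y=1 x=0
t6.Δ0 p=1 r=1 n0=1 v=1 clk=0 z=0 q=0 u=0 y=1 x=0
t6.Δ1 p=1 r=1 n0=1 v=1 clk=1 z=0 q=0 u=0 y=1 x=0
t6.Δ2 p=1 r=1 n0=1 v=1 clk=1 z=0 q=1 u=0 y=1 x=0
t6.Δ3 p=1 r=1 n0=0 v=1 clk=1 z=0 q=1 u=1 y=1 x=0
t6.Δ4 p=0 r=1 n0=0 v=1 clk=1 z=0 q=1 u=1 y=1 x=0
t6.Δ5 p=0 r=1 n0=0 v=1 clk=1 z=1 q=1 u=1 y=1 x=0
t6.Δ6 p=0 r=1 n0=0 v=1 clk=1 z=1 q=1 u=0 y=1 x=0
t7.Δ0 p=0 r=1 n0=0 v=1 clk=1 z=1 q=1 u=0 y=1 x=0
t7.Δ1 p=0 r=1 n0=0 v=1 clk=0 z=1 q=1 u=0 y=1 x=0
t8.Δ0 p=0 r=1 n0=0 v=1 clk=0 z=1 q=1 u=0 y=1 x=0
t8.Δ1 p=0 r=1 n0=0 v=1 clk=1 z=1 q=1 u=0 y=1 x=0
t8.Δ2 p=0 r=1 n0=0 v=1 clk=1 z=1 q=0 u=0 y=1 x=0
t8.Δ3 p=0 r=1 n0=1 v=1 clk=1 z=1 q=0 u=1 y=1 x=0
t8.Δ4 p=1 r=1 n0=1 v=1 clk=1 z=1 q=0 u=1 y=1 x=0
t8.Δ5 p=1 r=1 n0=1 v=1 clk=1 z=0 q=0 u=1 y=1 x=0
t8.Δ6 p=1 r=1 n0=1 v=1 clk=1 z=0 q=0 u=0 y=1 x=0
t9.Δ0 p=1 r=1 n0=1 v=1 clk=1 z=0 q=0 u=0 y=1 x=0
t9.Δ1 p=1 r=1 n0=1 v=1 clk=0 z=0 q=0 u=0 y=1 x=0

6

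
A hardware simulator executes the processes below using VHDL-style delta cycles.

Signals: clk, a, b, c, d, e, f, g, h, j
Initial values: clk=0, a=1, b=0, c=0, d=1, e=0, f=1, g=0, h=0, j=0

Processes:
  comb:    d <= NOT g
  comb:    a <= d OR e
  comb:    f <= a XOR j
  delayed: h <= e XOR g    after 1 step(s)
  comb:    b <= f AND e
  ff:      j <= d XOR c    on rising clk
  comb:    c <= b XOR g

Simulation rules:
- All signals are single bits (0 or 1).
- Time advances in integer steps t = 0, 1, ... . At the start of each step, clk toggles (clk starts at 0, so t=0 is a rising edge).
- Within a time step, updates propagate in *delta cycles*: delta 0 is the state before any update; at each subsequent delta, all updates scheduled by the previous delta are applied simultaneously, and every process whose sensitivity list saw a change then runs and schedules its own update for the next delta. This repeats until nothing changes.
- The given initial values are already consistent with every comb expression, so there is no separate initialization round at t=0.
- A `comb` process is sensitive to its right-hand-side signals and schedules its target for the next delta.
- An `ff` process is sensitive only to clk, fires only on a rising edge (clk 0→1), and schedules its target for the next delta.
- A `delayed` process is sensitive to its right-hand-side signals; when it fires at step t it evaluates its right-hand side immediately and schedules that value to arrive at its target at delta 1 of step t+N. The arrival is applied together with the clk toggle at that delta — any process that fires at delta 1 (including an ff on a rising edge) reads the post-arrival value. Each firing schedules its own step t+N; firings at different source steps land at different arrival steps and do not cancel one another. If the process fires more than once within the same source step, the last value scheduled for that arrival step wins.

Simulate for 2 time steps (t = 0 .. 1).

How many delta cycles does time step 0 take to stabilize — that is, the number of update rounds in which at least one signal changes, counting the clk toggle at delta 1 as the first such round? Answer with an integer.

3

t=0 Δ0: j=0 clk=0 h=0 c=0 e=0 d=1 g=0 f=1 b=0 a=1
  Δ1: clk:0→1
  Δ2: j:0→1
  Δ3: f:1→0
  (3Δ to stable)
t=1 Δ0: j=1 clk=1 h=0 c=0 e=0 d=1 g=0 f=0 b=0 a=1
  Δ1: clk:1→0
  (1Δ to stable)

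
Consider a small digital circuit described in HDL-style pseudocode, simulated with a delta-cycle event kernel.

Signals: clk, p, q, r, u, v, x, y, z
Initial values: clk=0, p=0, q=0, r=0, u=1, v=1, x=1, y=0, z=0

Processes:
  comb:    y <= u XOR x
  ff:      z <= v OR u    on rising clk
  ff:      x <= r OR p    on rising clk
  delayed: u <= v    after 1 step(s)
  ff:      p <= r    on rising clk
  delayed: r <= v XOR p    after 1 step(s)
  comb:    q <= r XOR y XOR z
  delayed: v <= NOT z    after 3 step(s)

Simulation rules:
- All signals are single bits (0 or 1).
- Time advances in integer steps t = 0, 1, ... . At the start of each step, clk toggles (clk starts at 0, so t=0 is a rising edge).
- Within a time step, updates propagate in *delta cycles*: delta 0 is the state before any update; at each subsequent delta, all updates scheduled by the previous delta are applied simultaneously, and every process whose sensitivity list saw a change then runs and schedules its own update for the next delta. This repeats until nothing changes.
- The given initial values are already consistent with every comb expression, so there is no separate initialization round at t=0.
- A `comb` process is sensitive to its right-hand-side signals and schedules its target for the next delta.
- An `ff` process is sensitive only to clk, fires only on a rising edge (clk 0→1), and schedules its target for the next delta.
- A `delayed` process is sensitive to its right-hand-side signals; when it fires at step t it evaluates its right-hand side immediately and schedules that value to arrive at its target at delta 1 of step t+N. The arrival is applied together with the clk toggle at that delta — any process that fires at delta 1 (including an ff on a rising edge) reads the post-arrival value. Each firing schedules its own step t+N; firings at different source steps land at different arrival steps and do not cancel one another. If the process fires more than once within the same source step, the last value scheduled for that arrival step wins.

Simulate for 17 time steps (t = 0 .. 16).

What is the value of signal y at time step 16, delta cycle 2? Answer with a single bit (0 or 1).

[bits: q,x,z,p,clk,v,y,r,u]
t=0: Δ0=010001001 Δ1=010011001 Δ2=001011001 Δ3=101011101 Δ4=001011101 | 4Δ
t=1: Δ0=001011101 Δ1=001001101 | 1Δ
t=2: Δ0=001001101 Δ1=001011101 | 1Δ
t=3: Δ0=001011101 Δ1=001000101 | 1Δ
t=4: Δ0=001000101 Δ1=001010100 Δ2=000010000 | 2Δ
t=5: Δ0=000010000 Δ1=000000000 | 1Δ
t=6: Δ0=000000000 Δ1=000010000 | 1Δ
t=7: Δ0=000010000 Δ1=000001000 | 1Δ
t=8: Δ0=000001000 Δ1=000011011 Δ2=111111111 Δ3=111111011 Δ4=011111011 | 4Δ
t=9: Δ0=011111011 Δ1=011101001 Δ2=111101001 | 2Δ
t=10: Δ0=111101001 Δ1=111111001 Δ2=111011001 | 2Δ
t=11: Δ0=111011001 Δ1=111000011 Δ2=011000011 | 2Δ
t=12: Δ0=011000011 Δ1=011010000 Δ2=100010100 Δ3=100010000 Δ4=000010000 | 4Δ
t=13: Δ0=000010000 Δ1=000000000 | 1Δ
t=14: Δ0=000000000 Δ1=000010000 | 1Δ
t=15: Δ0=000010000 Δ1=000001000 | 1Δ
t=16: Δ0=000001000 Δ1=000011011 Δ2=111111111 Δ3=111111011 Δ4=011111011 | 4Δ

1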